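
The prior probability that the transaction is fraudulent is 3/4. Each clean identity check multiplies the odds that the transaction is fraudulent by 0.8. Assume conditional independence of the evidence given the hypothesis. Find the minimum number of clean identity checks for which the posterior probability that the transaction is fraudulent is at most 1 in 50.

23

Prior odds = 0.75/0.25 = 3.
Likelihood ratio per clean identity check = 0.8.
Target posterior odds = 0.02/0.98 = 1/49.
Need 3 × 0.8ⁿ ≤ 1/49, i.e. 0.8ⁿ ≤ 1/147.
0.8²² ≈0.0073787 is still above 1/147 but 0.8²³ ≈0.00590296 is at or below it, so n = 23.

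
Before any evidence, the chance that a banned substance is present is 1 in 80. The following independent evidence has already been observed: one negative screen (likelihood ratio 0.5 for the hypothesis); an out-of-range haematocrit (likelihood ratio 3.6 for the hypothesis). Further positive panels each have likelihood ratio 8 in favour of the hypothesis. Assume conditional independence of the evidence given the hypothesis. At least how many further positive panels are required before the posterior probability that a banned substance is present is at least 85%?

3

Prior odds = 0.0125/0.9875 = 1/79.
Combined Bayes factor of the evidence already in hand = 0.5 × 3.6 = 1.8.
Odds after that evidence = (1/79) × 1.8 = 9/395.
Target odds = 0.85/0.15 = 17/3.
Need 8ⁿ ≥ 17/3 ÷ (9/395) = 6715/27.
8² = 64 falls short of 6715/27 but 8³ = 512 reaches it, so n = 3.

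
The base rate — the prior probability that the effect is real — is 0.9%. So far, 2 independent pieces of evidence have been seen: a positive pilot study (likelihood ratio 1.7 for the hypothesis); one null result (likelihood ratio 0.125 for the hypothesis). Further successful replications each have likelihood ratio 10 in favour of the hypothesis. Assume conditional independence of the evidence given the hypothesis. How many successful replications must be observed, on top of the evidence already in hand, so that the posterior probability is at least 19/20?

4

Prior odds = 0.009/0.991 = 9/991.
Combined Bayes factor of the evidence already in hand = 1.7 × 0.125 = 0.2125.
Odds after that evidence = (9/991) × 0.2125 = 153/79280.
Target odds = 0.95/0.05 = 19.
Need 10ⁿ ≥ 19 ÷ (153/79280) = 1506320/153.
10³ = 1000 falls short of 1506320/153 but 10⁴ = 10000 reaches it, so n = 4.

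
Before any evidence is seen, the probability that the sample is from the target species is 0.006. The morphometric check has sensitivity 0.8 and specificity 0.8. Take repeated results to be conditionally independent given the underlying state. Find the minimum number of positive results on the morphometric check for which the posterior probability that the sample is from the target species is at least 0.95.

6

Prior odds: 0.006 ÷ 0.994 = 3/497.
False-positive rate = 1 − 0.8 = 0.2; likelihood ratio of a positive = 0.8/0.2 = 4.
Target posterior odds = 0.95/0.05 = 19.
Require 4ⁿ ≥ 19 ÷ (3/497) = 9443/3.
4⁵ = 1024 falls short of 9443/3 but 4⁶ = 4096 reaches it, so n = 6.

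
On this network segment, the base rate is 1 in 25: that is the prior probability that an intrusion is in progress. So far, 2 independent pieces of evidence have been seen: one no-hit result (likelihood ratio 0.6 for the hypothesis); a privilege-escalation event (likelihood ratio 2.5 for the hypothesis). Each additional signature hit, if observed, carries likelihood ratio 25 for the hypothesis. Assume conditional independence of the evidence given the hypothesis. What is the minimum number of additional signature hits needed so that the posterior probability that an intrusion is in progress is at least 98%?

Prior odds = 0.04/0.96 = 1/24.
Combined Bayes factor of the evidence already in hand = 0.6 × 2.5 = 1.5.
Odds after that evidence = (1/24) × 1.5 = 0.0625.
Target odds = 0.98/0.02 = 49.
Need 25ⁿ ≥ 49 ÷ 0.0625 = 784.
25² = 625 falls short of 784 but 25³ = 15625 reaches it, so n = 3.

3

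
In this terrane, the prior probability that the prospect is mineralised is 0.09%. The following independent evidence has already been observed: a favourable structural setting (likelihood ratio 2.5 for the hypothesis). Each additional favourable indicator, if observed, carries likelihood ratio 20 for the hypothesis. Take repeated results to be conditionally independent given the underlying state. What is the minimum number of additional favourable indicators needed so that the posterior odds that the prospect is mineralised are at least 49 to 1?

4

Prior odds = 0.0009/0.9991 = 9/9991.
Bayes factor of the evidence already in hand = 2.5.
Odds after that evidence = (9/9991) × 2.5 = 45/19982.
Target odds = 49.
Need 20ⁿ ≥ 49 ÷ (45/19982) = 979118/45.
20³ = 8000 falls short of 979118/45 but 20⁴ = 160000 reaches it, so n = 4.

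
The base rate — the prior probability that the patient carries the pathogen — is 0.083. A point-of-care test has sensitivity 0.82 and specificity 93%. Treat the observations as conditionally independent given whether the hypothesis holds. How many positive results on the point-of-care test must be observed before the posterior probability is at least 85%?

Prior odds: 0.083 ÷ 0.917 = 83/917.
False-positive rate = 1 − 0.93 = 0.07; likelihood ratio of a positive = 0.82/0.07 = 82/7.
Target posterior odds = 0.85/0.15 = 17/3.
Require (82/7)ⁿ ≥ 17/3 ÷ (83/917) = 15589/249.
(82/7)¹ = 82/7 falls short of 15589/249 but (82/7)² = 6724/49 reaches it, so n = 2.

2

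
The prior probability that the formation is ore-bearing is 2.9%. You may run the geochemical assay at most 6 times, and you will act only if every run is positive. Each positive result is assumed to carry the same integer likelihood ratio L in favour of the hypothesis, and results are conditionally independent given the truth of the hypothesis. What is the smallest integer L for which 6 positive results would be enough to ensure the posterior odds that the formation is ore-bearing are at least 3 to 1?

3

Prior odds = 0.029/0.971 = 29/971.
Target odds = 3.
Need L⁶ ≥ 3 ÷ (29/971) = 2913/29.
2⁶ = 64 < 2913/29 ≤ 729 = 3⁶, so L = 3.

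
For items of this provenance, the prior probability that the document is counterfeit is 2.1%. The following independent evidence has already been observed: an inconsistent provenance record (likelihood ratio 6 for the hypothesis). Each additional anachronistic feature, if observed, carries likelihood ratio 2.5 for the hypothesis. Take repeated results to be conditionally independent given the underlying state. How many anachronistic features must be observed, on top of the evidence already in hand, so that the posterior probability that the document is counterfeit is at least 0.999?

10

Prior odds = 0.021/0.979 = 21/979.
Bayes factor of the evidence already in hand = 6.
Odds after that evidence = (21/979) × 6 = 126/979.
Target odds = 0.999/0.001 = 999.
Need 2.5ⁿ ≥ 999 ÷ (126/979) = 108669/14.
2.5⁹ = 1953125/512 falls short of 108669/14 but 2.5¹⁰ = 9765625/1024 reaches it, so n = 10.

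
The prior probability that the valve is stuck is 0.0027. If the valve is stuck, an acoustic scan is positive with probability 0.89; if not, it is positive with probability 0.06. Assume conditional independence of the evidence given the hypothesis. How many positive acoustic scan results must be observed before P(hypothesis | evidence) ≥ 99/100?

4

Prior odds = 0.0027/0.9973 = 27/9973.
Likelihood ratio of a positive = 0.89/0.06 = 89/6.
Target odds: 0.99 ÷ 0.01 = 99.
Need (27/9973) × (89/6)ⁿ ≥ 99, i.e. (89/6)ⁿ ≥ 109703/3.
(89/6)³ = 704969/216 falls short of 109703/3 but (89/6)⁴ = 62742241/1296 reaches it, so n = 4.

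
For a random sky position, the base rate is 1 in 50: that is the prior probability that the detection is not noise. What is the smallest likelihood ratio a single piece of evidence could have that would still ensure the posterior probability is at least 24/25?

Prior odds = 0.02/0.98 = 1/49.
Target odds = 0.96/0.04 = 24.
Required Bayes factor = 24 ÷ (1/49) = 1176.

1176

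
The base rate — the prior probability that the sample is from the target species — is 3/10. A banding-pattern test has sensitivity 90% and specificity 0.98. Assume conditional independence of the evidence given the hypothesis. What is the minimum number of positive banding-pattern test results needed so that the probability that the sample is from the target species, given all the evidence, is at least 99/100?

Prior odds: 0.3 ÷ 0.7 = 3/7.
False-positive rate = 1 − 0.98 = 0.02; likelihood ratio of a positive = 0.9/0.02 = 45.
Target posterior odds = 0.99/0.01 = 99.
Require 45ⁿ ≥ 99 ÷ (3/7) = 231.
45¹ = 45 falls short of 231 but 45² = 2025 reaches it, so n = 2.

2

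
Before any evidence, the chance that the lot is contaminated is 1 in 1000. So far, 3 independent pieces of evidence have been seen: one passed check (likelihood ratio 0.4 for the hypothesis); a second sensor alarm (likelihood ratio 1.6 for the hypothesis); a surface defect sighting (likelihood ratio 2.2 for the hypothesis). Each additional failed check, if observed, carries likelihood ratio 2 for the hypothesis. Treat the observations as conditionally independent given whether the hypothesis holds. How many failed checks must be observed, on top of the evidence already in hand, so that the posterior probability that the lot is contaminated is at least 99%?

Prior odds = 0.001/0.999 = 1/999.
Combined Bayes factor of the evidence already in hand = 0.4 × 1.6 × 2.2 = 1.408.
Odds after that evidence = (1/999) × 1.408 = 176/124875.
Target odds = 0.99/0.01 = 99.
Need 2ⁿ ≥ 99 ÷ (176/124875) = 70242.1875.
2¹⁶ = 65536 falls short of 70242.1875 but 2¹⁷ = 131072 reaches it, so n = 17.

17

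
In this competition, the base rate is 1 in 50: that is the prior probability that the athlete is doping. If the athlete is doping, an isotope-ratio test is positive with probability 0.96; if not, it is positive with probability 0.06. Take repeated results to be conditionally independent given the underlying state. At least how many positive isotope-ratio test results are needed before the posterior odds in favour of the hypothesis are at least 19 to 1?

Prior odds = 0.02/0.98 = 1/49.
Likelihood ratio of a positive = 0.96/0.06 = 16.
Target odds = 19.
Need (1/49) × 16ⁿ ≥ 19, i.e. 16ⁿ ≥ 931.
16² = 256 falls short of 931 but 16³ = 4096 reaches it, so n = 3.

3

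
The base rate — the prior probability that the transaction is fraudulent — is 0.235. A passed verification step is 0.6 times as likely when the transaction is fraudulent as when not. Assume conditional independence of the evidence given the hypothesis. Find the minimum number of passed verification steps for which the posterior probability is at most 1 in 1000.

Prior odds: 0.235 ÷ 0.765 = 47/153.
Likelihood ratio per passed verification step = 0.6.
Target posterior odds = 0.001/0.999 = 1/999.
Require 0.6ⁿ ≤ 1/999 ÷ (47/153) = 17/5217.
0.6¹¹ = 177147/48828125 is still above 17/5217 but 0.6¹² = 531441/244140625 is at or below it, so n = 12.

12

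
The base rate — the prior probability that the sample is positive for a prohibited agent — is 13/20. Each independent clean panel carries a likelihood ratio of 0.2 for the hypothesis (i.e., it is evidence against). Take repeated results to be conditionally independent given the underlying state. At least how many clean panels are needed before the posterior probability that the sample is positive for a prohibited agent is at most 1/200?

4

Prior odds: 0.65 ÷ 0.35 = 13/7.
Likelihood ratio per clean panel = 0.2.
Target odds: 0.005 ÷ 0.995 = 1/199.
Require 0.2ⁿ ≤ 1/199 ÷ (13/7) = 7/2587.
0.2³ = 0.008 is still above 7/2587 but 0.2⁴ = 0.0016 is at or below it, so n = 4.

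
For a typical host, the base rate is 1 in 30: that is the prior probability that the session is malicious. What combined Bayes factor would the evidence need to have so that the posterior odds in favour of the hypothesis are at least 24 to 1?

696

Prior odds = (1/30)/(29/30) = 1/29.
Target odds = 24.
Required Bayes factor = 24 ÷ (1/29) = 696.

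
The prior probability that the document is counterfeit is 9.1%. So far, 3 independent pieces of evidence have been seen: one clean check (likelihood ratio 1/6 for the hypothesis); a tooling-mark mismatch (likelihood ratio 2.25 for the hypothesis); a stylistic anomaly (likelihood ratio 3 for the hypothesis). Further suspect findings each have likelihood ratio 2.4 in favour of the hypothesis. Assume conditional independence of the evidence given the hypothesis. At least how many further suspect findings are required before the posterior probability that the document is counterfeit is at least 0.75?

4

Prior odds = 0.091/0.909 = 91/909.
Combined Bayes factor of the evidence already in hand = (1/6) × 2.25 × 3 = 1.125.
Odds after that evidence = (91/909) × 1.125 = 91/808.
Target odds = 0.75/0.25 = 3.
Need 2.4ⁿ ≥ 3 ÷ (91/808) = 2424/91.
2.4³ = 13.824 falls short of 2424/91 but 2.4⁴ = 33.1776 reaches it, so n = 4.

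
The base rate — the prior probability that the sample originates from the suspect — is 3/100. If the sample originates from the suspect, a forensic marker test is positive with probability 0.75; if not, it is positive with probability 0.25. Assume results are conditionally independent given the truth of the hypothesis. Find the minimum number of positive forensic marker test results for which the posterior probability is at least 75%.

Prior odds: 0.03 ÷ 0.97 = 3/97.
Likelihood ratio of a positive = 0.75/0.25 = 3.
Target odds: 0.75 ÷ 0.25 = 3.
Require 3ⁿ ≥ 3 ÷ (3/97) = 97.
3⁴ = 81 falls short of 97 but 3⁵ = 243 reaches it, so n = 5.

5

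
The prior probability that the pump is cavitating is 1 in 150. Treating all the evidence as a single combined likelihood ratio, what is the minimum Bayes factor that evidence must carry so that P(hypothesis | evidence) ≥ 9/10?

1341

Prior odds = (1/150)/(149/150) = 1/149.
Target odds = 0.9/0.1 = 9.
Required Bayes factor = 9 ÷ (1/149) = 1341.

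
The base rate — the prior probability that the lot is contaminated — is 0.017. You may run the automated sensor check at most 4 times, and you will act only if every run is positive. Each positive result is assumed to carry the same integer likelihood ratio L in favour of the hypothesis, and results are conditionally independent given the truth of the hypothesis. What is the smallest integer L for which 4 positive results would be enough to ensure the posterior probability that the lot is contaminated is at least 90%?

Prior odds = 0.017/0.983 = 17/983.
Target odds = 0.9/0.1 = 9.
Need L⁴ ≥ 9 ÷ (17/983) = 8847/17.
4⁴ = 256 < 8847/17 ≤ 625 = 5⁴, so L = 5.

5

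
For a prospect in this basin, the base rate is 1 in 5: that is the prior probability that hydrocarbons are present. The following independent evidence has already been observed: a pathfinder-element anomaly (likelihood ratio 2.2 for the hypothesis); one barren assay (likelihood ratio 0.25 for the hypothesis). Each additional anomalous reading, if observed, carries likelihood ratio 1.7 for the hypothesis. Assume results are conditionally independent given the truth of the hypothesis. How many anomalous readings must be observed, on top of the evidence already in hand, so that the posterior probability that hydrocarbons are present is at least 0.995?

Prior odds = 0.2/0.8 = 0.25.
Combined Bayes factor of the evidence already in hand = 2.2 × 0.25 = 0.55.
Odds after that evidence = 0.25 × 0.55 = 0.1375.
Target odds = 0.995/0.005 = 199.
Need 1.7ⁿ ≥ 199 ÷ 0.1375 = 15920/11.
1.7¹³ ≈990.458 falls short of 15920/11 but 1.7¹⁴ ≈1683.78 reaches it, so n = 14.

14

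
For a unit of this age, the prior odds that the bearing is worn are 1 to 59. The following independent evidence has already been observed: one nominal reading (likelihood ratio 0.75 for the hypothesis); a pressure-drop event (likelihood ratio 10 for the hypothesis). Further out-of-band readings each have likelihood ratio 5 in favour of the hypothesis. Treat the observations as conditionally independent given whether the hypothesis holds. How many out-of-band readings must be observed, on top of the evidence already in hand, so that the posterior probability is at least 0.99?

5

Prior odds = 1/59.
Combined Bayes factor of the evidence already in hand = 0.75 × 10 = 7.5.
Odds after that evidence = (1/59) × 7.5 = 15/118.
Target odds = 0.99/0.01 = 99.
Need 5ⁿ ≥ 99 ÷ (15/118) = 778.8.
5⁴ = 625 falls short of 778.8 but 5⁵ = 3125 reaches it, so n = 5.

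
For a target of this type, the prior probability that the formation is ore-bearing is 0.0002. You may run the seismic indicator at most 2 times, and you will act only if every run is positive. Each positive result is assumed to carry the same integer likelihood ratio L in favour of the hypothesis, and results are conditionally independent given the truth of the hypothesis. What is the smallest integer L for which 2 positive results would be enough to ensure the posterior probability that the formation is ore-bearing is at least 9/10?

Prior odds = 0.0002/0.9998 = 1/4999.
Target odds = 0.9/0.1 = 9.
Need L² ≥ 9 ÷ (1/4999) = 44991.
212² = 44944 < 44991 ≤ 45369 = 213², so L = 213.

213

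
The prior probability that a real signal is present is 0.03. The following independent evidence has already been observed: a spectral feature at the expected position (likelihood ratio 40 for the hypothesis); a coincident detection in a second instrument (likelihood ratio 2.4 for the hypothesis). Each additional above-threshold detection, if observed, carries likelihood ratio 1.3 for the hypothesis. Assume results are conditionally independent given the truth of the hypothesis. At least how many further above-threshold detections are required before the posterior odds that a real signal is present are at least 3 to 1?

Prior odds = 0.03/0.97 = 3/97.
Combined Bayes factor of the evidence already in hand = 40 × 2.4 = 96.
Odds after that evidence = (3/97) × 96 = 288/97.
Target odds = 3.
Need 1.3ⁿ ≥ 3 ÷ (288/97) = 97/96.
1.3¹ = 1.3, which meets the required 97/96; so n = 1.

1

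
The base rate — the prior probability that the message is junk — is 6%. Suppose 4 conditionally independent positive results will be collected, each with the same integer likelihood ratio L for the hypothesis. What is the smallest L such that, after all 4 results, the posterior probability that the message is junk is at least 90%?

Prior odds = 0.06/0.94 = 3/47.
Target odds = 0.9/0.1 = 9.
Need L⁴ ≥ 9 ÷ (3/47) = 141.
3⁴ = 81 < 141 ≤ 256 = 4⁴, so L = 4.

4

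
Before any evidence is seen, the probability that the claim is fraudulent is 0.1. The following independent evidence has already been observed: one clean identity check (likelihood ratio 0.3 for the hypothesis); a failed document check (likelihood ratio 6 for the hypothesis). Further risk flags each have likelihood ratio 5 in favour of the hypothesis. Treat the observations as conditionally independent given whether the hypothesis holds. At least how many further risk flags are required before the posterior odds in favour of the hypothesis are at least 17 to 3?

Prior odds = 0.1/0.9 = 1/9.
Combined Bayes factor of the evidence already in hand = 0.3 × 6 = 1.8.
Odds after that evidence = (1/9) × 1.8 = 0.2.
Target odds = 17/3.
Need 5ⁿ ≥ 17/3 ÷ 0.2 = 85/3.
5² = 25 falls short of 85/3 but 5³ = 125 reaches it, so n = 3.

3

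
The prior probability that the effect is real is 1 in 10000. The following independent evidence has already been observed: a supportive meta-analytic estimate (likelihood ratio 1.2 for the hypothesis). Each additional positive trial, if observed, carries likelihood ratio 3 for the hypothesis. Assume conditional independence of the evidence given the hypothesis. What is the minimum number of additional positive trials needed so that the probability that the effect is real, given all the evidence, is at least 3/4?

Prior odds = 0.0001/0.9999 = 1/9999.
Bayes factor of the evidence already in hand = 1.2.
Odds after that evidence = (1/9999) × 1.2 = 2/16665.
Target odds = 0.75/0.25 = 3.
Need 3ⁿ ≥ 3 ÷ (2/16665) = 24997.5.
3⁹ = 19683 falls short of 24997.5 but 3¹⁰ = 59049 reaches it, so n = 10.

10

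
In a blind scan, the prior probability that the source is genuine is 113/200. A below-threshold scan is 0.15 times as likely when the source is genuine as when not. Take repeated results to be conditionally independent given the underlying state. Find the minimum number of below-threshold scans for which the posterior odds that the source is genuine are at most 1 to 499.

Prior odds = 0.565/0.435 = 113/87.
Likelihood ratio per below-threshold scan = 0.15.
Target odds = 1/499.
Need (113/87) × 0.15ⁿ ≤ 1/499, i.e. 0.15ⁿ ≤ 87/56387.
0.15³ = 0.003375 is still above 87/56387 but 0.15⁴ = 81/160000 is at or below it, so n = 4.

4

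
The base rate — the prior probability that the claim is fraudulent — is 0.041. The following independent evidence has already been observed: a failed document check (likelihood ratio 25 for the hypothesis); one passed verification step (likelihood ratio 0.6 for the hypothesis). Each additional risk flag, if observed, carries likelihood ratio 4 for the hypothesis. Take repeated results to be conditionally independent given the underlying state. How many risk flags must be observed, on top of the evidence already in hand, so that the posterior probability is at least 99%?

Prior odds = 0.041/0.959 = 41/959.
Combined Bayes factor of the evidence already in hand = 25 × 0.6 = 15.
Odds after that evidence = (41/959) × 15 = 615/959.
Target odds = 0.99/0.01 = 99.
Need 4ⁿ ≥ 99 ÷ (615/959) = 31647/205.
4³ = 64 falls short of 31647/205 but 4⁴ = 256 reaches it, so n = 4.

4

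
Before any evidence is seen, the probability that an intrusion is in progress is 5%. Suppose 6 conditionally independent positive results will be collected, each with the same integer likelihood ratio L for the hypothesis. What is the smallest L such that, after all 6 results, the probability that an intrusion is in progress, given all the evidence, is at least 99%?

4

Prior odds = 0.05/0.95 = 1/19.
Target odds = 0.99/0.01 = 99.
Need L⁶ ≥ 99 ÷ (1/19) = 1881.
3⁶ = 729 < 1881 ≤ 4096 = 4⁶, so L = 4.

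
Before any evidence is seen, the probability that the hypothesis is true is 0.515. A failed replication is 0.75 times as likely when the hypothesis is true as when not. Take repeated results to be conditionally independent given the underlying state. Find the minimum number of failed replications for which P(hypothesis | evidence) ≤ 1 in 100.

17

Prior odds: 0.515 ÷ 0.485 = 103/97.
Likelihood ratio per failed replication = 0.75.
Target posterior odds = 0.01/0.99 = 1/99.
Need (103/97) × 0.75ⁿ ≤ 1/99, i.e. 0.75ⁿ ≤ 97/10197.
0.75¹⁶ ≈0.0100226 is still above 97/10197 but 0.75¹⁷ ≈0.00751695 is at or below it, so n = 17.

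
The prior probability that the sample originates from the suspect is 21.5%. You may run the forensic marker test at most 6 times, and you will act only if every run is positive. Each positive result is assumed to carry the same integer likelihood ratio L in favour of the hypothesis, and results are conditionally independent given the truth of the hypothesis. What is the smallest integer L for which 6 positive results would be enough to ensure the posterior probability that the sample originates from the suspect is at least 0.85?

Prior odds = 0.215/0.785 = 43/157.
Target odds = 0.85/0.15 = 17/3.
Need L⁶ ≥ 17/3 ÷ (43/157) = 2669/129.
1⁶ = 1 < 2669/129 ≤ 64 = 2⁶, so L = 2.

2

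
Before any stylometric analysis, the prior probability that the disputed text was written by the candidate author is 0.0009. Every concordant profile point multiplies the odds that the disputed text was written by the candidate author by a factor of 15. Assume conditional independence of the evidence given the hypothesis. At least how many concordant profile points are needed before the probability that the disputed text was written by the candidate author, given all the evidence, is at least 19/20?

4

Prior odds: 0.0009 ÷ 0.9991 = 9/9991.
Likelihood ratio per concordant profile point = 15.
Target odds: 0.95 ÷ 0.05 = 19.
Require 15ⁿ ≥ 19 ÷ (9/9991) = 189829/9.
15³ = 3375 falls short of 189829/9 but 15⁴ = 50625 reaches it, so n = 4.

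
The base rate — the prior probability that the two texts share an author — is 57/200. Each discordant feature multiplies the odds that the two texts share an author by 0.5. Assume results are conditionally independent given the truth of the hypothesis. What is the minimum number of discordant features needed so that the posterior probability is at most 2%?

5

Prior odds: 0.285 ÷ 0.715 = 57/143.
Likelihood ratio per discordant feature = 0.5.
Target posterior odds = 0.02/0.98 = 1/49.
Need (57/143) × 0.5ⁿ ≤ 1/49, i.e. 0.5ⁿ ≤ 143/2793.
0.5⁴ = 0.0625 is still above 143/2793 but 0.5⁵ = 0.03125 is at or below it, so n = 5.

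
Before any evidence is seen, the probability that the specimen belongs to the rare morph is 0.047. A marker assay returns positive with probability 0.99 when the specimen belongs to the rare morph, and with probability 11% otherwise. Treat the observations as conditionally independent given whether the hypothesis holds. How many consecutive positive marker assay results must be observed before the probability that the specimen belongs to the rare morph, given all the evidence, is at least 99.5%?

4

Prior odds: 0.047 ÷ 0.953 = 47/953.
Likelihood ratio of a positive result = 0.99/0.11 = 9.
Target odds: 0.995 ÷ 0.005 = 199.
Require 9ⁿ ≥ 199 ÷ (47/953) = 189647/47.
9³ = 729 falls short of 189647/47 but 9⁴ = 6561 reaches it, so n = 4.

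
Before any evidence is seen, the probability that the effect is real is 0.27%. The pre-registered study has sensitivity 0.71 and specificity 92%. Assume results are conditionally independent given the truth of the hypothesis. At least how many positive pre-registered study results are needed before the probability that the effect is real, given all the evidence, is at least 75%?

4

Prior odds: 0.0027 ÷ 0.9973 = 27/9973.
False-positive rate = 1 − 0.92 = 0.08; likelihood ratio of a positive = 0.71/0.08 = 8.875.
Target posterior odds = 0.75/0.25 = 3.
Need (27/9973) × 8.875ⁿ ≥ 3, i.e. 8.875ⁿ ≥ 9973/9.
8.875³ = 357911/512 falls short of 9973/9 but 8.875⁴ = 25411681/4096 reaches it, so n = 4.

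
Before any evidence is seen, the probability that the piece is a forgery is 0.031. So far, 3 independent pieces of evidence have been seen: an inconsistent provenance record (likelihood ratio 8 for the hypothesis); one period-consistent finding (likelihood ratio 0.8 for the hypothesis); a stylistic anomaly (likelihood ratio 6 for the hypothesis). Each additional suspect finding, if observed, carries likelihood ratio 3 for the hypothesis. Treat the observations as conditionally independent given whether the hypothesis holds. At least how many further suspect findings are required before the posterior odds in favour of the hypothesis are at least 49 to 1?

4

Prior odds = 0.031/0.969 = 31/969.
Combined Bayes factor of the evidence already in hand = 8 × 0.8 × 6 = 38.4.
Odds after that evidence = (31/969) × 38.4 = 1984/1615.
Target odds = 49.
Need 3ⁿ ≥ 49 ÷ (1984/1615) = 79135/1984.
3³ = 27 falls short of 79135/1984 but 3⁴ = 81 reaches it, so n = 4.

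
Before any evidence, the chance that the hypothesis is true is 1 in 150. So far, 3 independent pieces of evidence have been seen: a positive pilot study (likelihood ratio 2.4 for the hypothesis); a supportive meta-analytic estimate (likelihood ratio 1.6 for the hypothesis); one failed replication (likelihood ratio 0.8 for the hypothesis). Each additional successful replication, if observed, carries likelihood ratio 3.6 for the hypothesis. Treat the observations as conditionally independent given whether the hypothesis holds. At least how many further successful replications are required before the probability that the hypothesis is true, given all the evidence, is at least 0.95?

Prior odds = (1/150)/(149/150) = 1/149.
Combined Bayes factor of the evidence already in hand = 2.4 × 1.6 × 0.8 = 3.072.
Odds after that evidence = (1/149) × 3.072 = 384/18625.
Target odds = 0.95/0.05 = 19.
Need 3.6ⁿ ≥ 19 ÷ (384/18625) = 353875/384.
3.6⁵ = 604.66176 falls short of 353875/384 but 3.6⁶ = 34012224/15625 reaches it, so n = 6.

6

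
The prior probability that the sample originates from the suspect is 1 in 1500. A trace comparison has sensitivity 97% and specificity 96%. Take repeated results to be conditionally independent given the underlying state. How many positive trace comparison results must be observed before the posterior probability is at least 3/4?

3

Prior odds: (1/1500) ÷ (1499/1500) = 1/1499.
False-positive rate = 1 − 0.96 = 0.04; likelihood ratio of a positive = 0.97/0.04 = 24.25.
Target posterior odds = 0.75/0.25 = 3.
Need (1/1499) × 24.25ⁿ ≥ 3, i.e. 24.25ⁿ ≥ 4497.
24.25² = 588.0625 falls short of 4497 but 24.25³ = 912673/64 reaches it, so n = 3.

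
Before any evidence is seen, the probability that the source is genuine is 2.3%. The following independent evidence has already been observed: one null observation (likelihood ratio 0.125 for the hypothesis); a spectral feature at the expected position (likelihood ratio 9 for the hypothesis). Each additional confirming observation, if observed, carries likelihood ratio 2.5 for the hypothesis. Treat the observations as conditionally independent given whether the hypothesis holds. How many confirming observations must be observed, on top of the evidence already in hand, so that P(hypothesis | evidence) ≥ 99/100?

9

Prior odds = 0.023/0.977 = 23/977.
Combined Bayes factor of the evidence already in hand = 0.125 × 9 = 1.125.
Odds after that evidence = (23/977) × 1.125 = 207/7816.
Target odds = 0.99/0.01 = 99.
Need 2.5ⁿ ≥ 99 ÷ (207/7816) = 85976/23.
2.5⁸ = 390625/256 falls short of 85976/23 but 2.5⁹ = 1953125/512 reaches it, so n = 9.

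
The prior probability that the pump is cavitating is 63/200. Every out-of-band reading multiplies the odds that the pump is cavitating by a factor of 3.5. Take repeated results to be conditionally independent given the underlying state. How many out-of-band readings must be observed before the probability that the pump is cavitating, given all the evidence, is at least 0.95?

3

Prior odds = 0.315/0.685 = 63/137.
Likelihood ratio per out-of-band reading = 3.5.
Target posterior odds = 0.95/0.05 = 19.
Require 3.5ⁿ ≥ 19 ÷ (63/137) = 2603/63.
3.5² = 12.25 falls short of 2603/63 but 3.5³ = 42.875 reaches it, so n = 3.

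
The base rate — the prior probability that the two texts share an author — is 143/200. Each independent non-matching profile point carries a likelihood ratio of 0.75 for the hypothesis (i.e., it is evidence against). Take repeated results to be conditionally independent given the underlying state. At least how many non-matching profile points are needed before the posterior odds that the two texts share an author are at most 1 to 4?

9

Prior odds: 0.715 ÷ 0.285 = 143/57.
Likelihood ratio per non-matching profile point = 0.75.
Target odds = 0.25.
Need (143/57) × 0.75ⁿ ≤ 0.25, i.e. 0.75ⁿ ≤ 57/572.
0.75⁸ = 6561/65536 is still above 57/572 but 0.75⁹ = 19683/262144 is at or below it, so n = 9.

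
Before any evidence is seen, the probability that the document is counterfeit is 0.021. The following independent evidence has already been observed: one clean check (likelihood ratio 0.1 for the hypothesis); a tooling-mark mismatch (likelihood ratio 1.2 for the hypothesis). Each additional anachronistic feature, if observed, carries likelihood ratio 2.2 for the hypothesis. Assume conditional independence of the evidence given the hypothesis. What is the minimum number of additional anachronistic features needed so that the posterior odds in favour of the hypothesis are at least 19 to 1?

Prior odds = 0.021/0.979 = 21/979.
Combined Bayes factor of the evidence already in hand = 0.1 × 1.2 = 0.12.
Odds after that evidence = (21/979) × 0.12 = 63/24475.
Target odds = 19.
Need 2.2ⁿ ≥ 19 ÷ (63/24475) = 465025/63.
2.2¹¹ ≈5843.18 falls short of 465025/63 but 2.2¹² ≈12855 reaches it, so n = 12.

12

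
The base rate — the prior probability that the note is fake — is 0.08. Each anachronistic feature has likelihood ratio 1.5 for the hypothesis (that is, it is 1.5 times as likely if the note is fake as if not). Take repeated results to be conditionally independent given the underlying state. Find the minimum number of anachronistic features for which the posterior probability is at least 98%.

16

Prior odds = 0.08/0.92 = 2/23.
Likelihood ratio per anachronistic feature = 1.5.
Target odds: 0.98 ÷ 0.02 = 49.
Need (2/23) × 1.5ⁿ ≥ 49, i.e. 1.5ⁿ ≥ 563.5.
1.5¹⁵ = 14348907/32768 falls short of 563.5 but 1.5¹⁶ = 43046721/65536 reaches it, so n = 16.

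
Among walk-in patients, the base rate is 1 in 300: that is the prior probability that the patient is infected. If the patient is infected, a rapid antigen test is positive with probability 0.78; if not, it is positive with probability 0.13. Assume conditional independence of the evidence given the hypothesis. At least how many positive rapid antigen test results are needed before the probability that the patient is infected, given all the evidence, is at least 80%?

4

Prior odds: (1/300) ÷ (299/300) = 1/299.
Likelihood ratio of a positive = 0.78/0.13 = 6.
Target odds: 0.8 ÷ 0.2 = 4.
Need (1/299) × 6ⁿ ≥ 4, i.e. 6ⁿ ≥ 1196.
6³ = 216 falls short of 1196 but 6⁴ = 1296 reaches it, so n = 4.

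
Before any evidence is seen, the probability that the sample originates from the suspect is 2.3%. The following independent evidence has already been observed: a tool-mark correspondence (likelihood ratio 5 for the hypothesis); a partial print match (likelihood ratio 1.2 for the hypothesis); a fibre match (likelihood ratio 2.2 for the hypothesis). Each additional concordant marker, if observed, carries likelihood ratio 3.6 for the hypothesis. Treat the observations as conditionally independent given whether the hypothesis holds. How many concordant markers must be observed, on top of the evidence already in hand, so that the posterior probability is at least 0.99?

5

Prior odds = 0.023/0.977 = 23/977.
Combined Bayes factor of the evidence already in hand = 5 × 1.2 × 2.2 = 13.2.
Odds after that evidence = (23/977) × 13.2 = 1518/4885.
Target odds = 0.99/0.01 = 99.
Need 3.6ⁿ ≥ 99 ÷ (1518/4885) = 14655/46.
3.6⁴ = 167.9616 falls short of 14655/46 but 3.6⁵ = 604.66176 reaches it, so n = 5.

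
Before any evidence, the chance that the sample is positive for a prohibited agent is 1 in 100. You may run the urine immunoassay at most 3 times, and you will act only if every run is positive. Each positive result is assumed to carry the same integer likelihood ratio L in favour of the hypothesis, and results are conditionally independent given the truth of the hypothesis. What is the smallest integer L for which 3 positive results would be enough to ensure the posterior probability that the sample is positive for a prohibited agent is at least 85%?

9

Prior odds = 0.01/0.99 = 1/99.
Target odds = 0.85/0.15 = 17/3.
Need L³ ≥ 17/3 ÷ (1/99) = 561.
8³ = 512 < 561 ≤ 729 = 9³, so L = 9.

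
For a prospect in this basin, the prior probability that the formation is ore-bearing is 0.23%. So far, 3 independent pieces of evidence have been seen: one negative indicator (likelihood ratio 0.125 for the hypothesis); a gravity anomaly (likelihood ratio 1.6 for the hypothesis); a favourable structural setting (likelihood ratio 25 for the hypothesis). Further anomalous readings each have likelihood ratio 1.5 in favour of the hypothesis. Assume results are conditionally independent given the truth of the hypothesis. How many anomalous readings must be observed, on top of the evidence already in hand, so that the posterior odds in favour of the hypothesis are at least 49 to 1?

21

Prior odds = 0.0023/0.9977 = 23/9977.
Combined Bayes factor of the evidence already in hand = 0.125 × 1.6 × 25 = 5.
Odds after that evidence = (23/9977) × 5 = 115/9977.
Target odds = 49.
Need 1.5ⁿ ≥ 49 ÷ (115/9977) = 488873/115.
1.5²⁰ ≈3325.26 falls short of 488873/115 but 1.5²¹ ≈4987.89 reaches it, so n = 21.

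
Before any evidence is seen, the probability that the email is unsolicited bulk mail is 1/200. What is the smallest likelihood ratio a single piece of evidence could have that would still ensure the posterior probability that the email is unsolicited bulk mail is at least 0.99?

19701

Prior odds = 0.005/0.995 = 1/199.
Target odds = 0.99/0.01 = 99.
Required Bayes factor = 99 ÷ (1/199) = 19701.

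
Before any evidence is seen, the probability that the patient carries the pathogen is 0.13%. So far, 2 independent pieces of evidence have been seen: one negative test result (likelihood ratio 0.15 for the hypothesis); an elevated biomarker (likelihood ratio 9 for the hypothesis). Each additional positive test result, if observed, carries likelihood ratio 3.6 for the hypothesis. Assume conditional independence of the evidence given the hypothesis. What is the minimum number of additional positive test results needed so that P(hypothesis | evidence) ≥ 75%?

6

Prior odds = 0.0013/0.9987 = 13/9987.
Combined Bayes factor of the evidence already in hand = 0.15 × 9 = 1.35.
Odds after that evidence = (13/9987) × 1.35 = 117/66580.
Target odds = 0.75/0.25 = 3.
Need 3.6ⁿ ≥ 3 ÷ (117/66580) = 66580/39.
3.6⁵ = 604.66176 falls short of 66580/39 but 3.6⁶ = 34012224/15625 reaches it, so n = 6.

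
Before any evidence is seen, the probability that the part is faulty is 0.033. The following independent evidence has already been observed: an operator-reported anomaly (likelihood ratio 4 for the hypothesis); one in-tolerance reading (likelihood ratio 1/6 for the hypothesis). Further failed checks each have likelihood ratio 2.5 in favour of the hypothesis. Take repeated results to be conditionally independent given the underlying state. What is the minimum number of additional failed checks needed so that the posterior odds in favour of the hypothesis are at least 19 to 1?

8

Prior odds = 0.033/0.967 = 33/967.
Combined Bayes factor of the evidence already in hand = 4 × (1/6) = 2/3.
Odds after that evidence = (33/967) × 2/3 = 22/967.
Target odds = 19.
Need 2.5ⁿ ≥ 19 ÷ (22/967) = 18373/22.
2.5⁷ = 610.3515625 falls short of 18373/22 but 2.5⁸ = 390625/256 reaches it, so n = 8.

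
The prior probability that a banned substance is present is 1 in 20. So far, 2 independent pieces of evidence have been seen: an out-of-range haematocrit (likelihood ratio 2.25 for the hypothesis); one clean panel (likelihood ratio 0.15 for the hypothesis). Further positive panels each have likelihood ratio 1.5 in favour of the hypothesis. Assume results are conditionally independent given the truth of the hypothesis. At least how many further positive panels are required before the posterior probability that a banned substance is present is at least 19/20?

Prior odds = 0.05/0.95 = 1/19.
Combined Bayes factor of the evidence already in hand = 2.25 × 0.15 = 0.3375.
Odds after that evidence = (1/19) × 0.3375 = 27/1520.
Target odds = 0.95/0.05 = 19.
Need 1.5ⁿ ≥ 19 ÷ (27/1520) = 28880/27.
1.5¹⁷ = 129140163/131072 falls short of 28880/27 but 1.5¹⁸ = 387420489/262144 reaches it, so n = 18.

18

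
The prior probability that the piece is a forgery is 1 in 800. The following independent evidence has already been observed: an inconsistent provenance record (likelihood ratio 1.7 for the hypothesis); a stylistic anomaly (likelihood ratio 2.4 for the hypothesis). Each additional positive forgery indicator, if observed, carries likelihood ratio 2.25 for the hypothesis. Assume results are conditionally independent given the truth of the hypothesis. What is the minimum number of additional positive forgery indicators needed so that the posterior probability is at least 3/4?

8

Prior odds = 0.00125/0.99875 = 1/799.
Combined Bayes factor of the evidence already in hand = 1.7 × 2.4 = 4.08.
Odds after that evidence = (1/799) × 4.08 = 6/1175.
Target odds = 0.75/0.25 = 3.
Need 2.25ⁿ ≥ 3 ÷ (6/1175) = 587.5.
2.25⁷ = 4782969/16384 falls short of 587.5 but 2.25⁸ = 43046721/65536 reaches it, so n = 8.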